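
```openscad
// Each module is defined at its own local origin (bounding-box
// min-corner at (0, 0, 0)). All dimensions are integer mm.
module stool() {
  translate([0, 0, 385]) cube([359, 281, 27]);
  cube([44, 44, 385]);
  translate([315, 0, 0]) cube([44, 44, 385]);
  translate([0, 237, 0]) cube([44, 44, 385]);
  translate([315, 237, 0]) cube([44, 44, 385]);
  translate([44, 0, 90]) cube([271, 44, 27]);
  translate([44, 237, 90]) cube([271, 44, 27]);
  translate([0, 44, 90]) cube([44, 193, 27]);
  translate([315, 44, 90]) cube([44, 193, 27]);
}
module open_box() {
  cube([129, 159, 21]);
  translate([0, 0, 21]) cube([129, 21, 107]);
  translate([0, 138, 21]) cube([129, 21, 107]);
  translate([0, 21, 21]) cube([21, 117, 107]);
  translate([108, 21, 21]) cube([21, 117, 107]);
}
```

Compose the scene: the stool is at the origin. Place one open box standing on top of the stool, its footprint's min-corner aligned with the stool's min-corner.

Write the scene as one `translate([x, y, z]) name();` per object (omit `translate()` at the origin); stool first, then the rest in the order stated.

stool();
translate([0, 0, 412]) open_box();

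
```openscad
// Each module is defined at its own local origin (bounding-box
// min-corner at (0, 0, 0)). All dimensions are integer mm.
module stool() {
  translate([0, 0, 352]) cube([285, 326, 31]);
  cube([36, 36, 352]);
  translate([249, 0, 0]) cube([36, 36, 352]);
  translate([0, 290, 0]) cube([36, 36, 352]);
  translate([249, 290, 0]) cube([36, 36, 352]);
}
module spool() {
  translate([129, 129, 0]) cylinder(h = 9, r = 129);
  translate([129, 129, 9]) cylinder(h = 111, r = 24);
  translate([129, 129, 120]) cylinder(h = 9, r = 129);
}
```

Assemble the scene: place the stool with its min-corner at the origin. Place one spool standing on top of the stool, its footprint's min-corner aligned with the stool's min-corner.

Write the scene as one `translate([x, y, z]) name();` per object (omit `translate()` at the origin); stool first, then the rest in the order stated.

stool();
translate([0, 0, 383]) spool();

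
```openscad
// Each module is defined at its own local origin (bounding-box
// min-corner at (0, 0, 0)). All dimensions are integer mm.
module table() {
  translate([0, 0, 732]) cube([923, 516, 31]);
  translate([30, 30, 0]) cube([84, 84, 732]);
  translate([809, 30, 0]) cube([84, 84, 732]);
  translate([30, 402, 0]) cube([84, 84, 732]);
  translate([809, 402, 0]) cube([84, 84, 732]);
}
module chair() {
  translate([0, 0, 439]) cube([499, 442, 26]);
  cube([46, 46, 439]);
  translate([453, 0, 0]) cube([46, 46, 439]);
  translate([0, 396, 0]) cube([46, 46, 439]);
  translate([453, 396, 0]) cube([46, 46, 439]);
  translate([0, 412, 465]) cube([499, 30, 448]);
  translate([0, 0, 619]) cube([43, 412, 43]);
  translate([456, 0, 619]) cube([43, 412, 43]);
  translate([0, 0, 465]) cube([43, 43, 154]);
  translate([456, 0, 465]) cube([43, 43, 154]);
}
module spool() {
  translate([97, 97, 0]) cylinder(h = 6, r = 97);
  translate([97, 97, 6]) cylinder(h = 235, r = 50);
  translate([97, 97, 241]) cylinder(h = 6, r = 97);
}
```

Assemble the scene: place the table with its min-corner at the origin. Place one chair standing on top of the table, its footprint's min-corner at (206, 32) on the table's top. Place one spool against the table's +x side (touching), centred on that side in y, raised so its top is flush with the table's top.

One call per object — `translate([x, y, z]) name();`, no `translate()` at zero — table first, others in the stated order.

table();
translate([206, 32, 763]) chair();
translate([923, 161, 516]) spool();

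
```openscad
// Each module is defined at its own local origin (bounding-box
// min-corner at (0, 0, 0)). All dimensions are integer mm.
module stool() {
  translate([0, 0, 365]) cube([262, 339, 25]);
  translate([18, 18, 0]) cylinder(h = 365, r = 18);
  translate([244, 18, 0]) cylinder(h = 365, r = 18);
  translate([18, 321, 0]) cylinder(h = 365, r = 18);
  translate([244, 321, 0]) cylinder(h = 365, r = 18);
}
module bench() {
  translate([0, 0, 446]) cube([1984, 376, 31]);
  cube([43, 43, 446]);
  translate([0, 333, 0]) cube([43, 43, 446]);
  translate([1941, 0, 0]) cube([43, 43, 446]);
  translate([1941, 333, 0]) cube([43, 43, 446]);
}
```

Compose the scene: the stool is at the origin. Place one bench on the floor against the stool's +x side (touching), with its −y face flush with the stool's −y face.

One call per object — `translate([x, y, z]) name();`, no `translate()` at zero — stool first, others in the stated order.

stool();
translate([262, 0, 0]) bench();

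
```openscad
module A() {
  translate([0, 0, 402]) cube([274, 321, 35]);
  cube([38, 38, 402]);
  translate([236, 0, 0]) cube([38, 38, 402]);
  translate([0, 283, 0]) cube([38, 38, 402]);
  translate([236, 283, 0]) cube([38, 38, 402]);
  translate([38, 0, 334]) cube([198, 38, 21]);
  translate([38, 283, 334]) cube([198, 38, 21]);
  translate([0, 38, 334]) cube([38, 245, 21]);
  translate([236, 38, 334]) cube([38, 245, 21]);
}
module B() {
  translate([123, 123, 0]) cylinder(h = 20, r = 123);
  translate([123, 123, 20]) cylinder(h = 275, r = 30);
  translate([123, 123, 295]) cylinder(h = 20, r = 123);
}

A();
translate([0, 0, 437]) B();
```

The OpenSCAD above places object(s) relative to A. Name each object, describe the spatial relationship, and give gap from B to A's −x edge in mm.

The spool's min-x is at 0; the stool's min-x is 0; gap = 0 mm.

A is a stool. B is a spool. The spool is on top of the stool. The gap from the spool to the stool's −x edge is 0 mm.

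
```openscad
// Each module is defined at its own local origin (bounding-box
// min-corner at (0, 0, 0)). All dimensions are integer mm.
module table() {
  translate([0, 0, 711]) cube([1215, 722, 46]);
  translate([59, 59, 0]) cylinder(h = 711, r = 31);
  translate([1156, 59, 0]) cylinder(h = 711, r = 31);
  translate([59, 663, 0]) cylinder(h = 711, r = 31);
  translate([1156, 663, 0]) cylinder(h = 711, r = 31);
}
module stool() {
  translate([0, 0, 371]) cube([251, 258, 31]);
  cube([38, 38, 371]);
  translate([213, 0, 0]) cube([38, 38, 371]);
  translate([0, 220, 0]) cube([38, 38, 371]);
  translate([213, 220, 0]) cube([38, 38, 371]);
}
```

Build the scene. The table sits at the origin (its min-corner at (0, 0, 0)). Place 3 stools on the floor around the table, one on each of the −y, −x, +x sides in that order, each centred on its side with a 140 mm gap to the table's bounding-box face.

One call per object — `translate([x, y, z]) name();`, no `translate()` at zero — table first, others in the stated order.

table();
translate([482, -398, 0]) stool();
translate([-391, 232, 0]) stool();
translate([1355, 232, 0]) stool();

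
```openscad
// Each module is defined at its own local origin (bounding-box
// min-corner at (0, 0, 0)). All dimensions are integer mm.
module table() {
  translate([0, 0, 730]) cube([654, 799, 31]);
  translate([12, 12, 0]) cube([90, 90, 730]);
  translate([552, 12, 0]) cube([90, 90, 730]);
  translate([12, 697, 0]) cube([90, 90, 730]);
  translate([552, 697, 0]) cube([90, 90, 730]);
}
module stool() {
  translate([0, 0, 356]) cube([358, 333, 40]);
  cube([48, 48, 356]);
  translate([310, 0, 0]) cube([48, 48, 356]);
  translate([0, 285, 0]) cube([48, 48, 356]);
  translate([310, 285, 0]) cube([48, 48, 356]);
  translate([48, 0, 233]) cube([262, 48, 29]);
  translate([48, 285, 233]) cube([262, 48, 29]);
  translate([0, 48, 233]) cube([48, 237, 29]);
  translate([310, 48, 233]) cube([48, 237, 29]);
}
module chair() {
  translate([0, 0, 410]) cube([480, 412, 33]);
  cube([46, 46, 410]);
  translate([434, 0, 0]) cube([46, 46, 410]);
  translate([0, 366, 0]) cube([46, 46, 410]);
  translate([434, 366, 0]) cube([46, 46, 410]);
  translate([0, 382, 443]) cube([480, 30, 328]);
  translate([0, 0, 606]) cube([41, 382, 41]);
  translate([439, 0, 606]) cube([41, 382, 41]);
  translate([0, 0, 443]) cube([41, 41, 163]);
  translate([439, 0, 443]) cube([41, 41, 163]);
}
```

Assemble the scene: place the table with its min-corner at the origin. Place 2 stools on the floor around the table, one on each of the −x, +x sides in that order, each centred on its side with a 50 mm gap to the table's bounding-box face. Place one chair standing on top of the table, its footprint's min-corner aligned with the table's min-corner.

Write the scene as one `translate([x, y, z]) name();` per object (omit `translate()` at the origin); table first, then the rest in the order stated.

table();
translate([-408, 233, 0]) stool();
translate([704, 233, 0]) stool();
translate([0, 0, 761]) chair();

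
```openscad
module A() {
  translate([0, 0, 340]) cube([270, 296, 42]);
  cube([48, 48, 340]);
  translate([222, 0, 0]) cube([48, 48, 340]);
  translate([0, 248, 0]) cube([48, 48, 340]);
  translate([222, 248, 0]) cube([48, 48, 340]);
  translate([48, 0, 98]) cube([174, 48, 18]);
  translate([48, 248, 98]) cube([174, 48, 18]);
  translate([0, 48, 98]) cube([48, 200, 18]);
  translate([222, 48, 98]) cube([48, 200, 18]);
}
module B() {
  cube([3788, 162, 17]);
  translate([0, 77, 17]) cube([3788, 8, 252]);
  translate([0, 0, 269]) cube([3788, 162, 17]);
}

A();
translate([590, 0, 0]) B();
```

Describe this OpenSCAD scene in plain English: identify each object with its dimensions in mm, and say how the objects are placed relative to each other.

A is a four-legged stool. The seat is 270×296 mm, 42 mm thick, top at z = 382 mm. It stands on four square legs, each 48×48 mm in cross-section, from z = 0 to the seat underside, each flush with a corner of the seat. Four stretchers, 48 mm wide and 18 mm tall, connect adjacent legs with their undersides at z = 98 mm, each running between the inner faces of the legs it joins and aligned with the legs' outer faces on the other axis.

B is an I-beam lying along x, 3788 mm long. Overall section height 286 mm. Two flanges 162 mm wide (y) and 17 mm thick, one on the floor and one at the top; a web 8 mm thick runs between them, centred on the flange width.

The I-beam is on the floor beside the stool on its +x side.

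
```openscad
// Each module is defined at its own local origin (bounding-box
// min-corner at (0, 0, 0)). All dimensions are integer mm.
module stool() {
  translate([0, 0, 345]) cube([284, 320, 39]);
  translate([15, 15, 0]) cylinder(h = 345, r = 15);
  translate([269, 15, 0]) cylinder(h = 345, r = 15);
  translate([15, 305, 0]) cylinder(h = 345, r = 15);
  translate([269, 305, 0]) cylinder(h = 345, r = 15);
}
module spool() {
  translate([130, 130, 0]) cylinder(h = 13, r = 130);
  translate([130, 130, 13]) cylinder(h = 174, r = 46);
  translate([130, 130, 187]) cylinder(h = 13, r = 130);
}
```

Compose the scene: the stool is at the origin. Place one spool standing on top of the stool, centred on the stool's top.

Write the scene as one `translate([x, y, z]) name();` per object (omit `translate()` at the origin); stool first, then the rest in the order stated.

stool();
translate([12, 30, 384]) spool();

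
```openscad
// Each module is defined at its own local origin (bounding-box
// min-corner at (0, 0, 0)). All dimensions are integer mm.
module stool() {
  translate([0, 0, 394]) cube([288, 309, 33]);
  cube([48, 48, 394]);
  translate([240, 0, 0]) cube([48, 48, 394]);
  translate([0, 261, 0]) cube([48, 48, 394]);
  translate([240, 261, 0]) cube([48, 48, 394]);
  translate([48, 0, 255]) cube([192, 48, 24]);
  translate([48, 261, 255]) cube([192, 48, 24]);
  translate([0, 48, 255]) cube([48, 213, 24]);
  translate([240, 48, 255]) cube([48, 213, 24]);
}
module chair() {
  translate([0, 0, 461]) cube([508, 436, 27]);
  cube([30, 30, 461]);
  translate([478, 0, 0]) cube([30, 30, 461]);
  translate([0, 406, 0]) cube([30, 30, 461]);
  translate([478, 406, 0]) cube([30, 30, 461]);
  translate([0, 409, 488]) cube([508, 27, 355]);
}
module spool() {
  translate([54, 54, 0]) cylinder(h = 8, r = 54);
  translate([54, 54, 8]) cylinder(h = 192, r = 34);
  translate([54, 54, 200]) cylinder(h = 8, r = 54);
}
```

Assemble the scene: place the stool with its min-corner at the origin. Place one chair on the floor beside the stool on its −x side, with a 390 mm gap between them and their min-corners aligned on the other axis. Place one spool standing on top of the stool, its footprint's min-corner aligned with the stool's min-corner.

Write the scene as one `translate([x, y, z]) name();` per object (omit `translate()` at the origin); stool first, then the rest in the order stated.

stool();
translate([-898, 0, 0]) chair();
translate([0, 0, 427]) spool();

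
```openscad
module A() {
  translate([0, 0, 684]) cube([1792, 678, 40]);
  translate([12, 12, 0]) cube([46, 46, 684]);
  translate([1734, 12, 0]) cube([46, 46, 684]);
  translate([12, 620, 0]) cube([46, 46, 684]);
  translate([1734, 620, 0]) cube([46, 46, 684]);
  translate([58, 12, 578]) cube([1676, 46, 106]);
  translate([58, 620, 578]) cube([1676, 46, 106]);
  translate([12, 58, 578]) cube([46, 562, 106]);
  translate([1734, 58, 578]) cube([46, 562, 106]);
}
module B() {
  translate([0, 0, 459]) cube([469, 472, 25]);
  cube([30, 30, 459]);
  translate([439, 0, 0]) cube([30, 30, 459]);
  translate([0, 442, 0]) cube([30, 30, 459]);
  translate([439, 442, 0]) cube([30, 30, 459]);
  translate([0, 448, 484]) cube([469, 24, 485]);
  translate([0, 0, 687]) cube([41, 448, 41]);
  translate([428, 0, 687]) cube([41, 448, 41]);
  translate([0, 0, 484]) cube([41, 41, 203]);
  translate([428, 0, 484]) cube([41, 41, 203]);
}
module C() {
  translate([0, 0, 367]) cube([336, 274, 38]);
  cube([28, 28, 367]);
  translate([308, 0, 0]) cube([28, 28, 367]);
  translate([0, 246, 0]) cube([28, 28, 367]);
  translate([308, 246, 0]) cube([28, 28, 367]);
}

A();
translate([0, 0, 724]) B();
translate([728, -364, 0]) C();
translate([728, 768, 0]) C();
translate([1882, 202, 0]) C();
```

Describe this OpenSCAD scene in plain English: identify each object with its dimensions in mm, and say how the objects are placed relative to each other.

A is a rectangular dining table. The top is 1792×678×40 mm with its upper surface at z = 724 mm. It stands on four 46×46 mm square legs, each inset 12 mm from the nearest pair of top edges, running from the floor to the underside of the top. Four apron rails, 46 mm thick and 106 mm tall, run between adjacent legs with their top edges flush with the underside of the top and their outer faces flush with the legs' outer faces.

B is a chair: 469×472 mm seat, 25 mm thick, top at z = 484 mm, on four 30 mm square corner legs flush with the seat edges. A 24 mm thick backrest slab spans the full seat width, extending 485 mm above the seat top, its back face flush with the seat's +y edge. Two armrests of 41×41 mm section run along each side from the seat's front edge to the front of the backrest, top faces 244 mm above the seat top and outer faces flush with the seat's x-edges; a 41×41 mm post under the front of each armrest stands on the seat at the front corner.

C is a four-legged stool. The seat is a 336×274×38 mm slab whose top surface is at z = 405 mm; four square legs, each 28×28 mm in cross-section, run from the floor (z = 0) to the underside of the seat, each flush with a corner of the seat.

The chair is on top of the table. Three stools sit around the table at the −y, +y, +x sides.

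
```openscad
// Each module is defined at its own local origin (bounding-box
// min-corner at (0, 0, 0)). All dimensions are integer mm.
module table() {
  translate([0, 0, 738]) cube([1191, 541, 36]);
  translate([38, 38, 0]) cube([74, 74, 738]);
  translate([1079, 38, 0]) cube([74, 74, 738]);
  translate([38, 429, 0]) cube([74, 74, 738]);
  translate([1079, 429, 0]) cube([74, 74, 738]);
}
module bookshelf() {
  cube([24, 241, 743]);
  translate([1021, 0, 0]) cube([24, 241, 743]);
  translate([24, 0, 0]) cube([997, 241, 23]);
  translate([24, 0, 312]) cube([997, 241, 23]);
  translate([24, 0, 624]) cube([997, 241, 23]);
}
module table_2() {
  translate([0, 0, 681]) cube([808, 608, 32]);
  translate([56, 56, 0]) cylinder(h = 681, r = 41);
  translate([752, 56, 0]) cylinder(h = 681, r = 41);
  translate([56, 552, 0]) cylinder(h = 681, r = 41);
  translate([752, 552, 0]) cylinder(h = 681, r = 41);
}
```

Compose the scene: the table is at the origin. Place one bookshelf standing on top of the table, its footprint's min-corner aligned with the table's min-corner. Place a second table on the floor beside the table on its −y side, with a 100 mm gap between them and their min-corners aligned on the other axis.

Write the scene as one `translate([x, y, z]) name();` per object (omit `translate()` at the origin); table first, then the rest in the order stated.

table();
translate([0, 0, 774]) bookshelf();
translate([0, -708, 0]) table_2();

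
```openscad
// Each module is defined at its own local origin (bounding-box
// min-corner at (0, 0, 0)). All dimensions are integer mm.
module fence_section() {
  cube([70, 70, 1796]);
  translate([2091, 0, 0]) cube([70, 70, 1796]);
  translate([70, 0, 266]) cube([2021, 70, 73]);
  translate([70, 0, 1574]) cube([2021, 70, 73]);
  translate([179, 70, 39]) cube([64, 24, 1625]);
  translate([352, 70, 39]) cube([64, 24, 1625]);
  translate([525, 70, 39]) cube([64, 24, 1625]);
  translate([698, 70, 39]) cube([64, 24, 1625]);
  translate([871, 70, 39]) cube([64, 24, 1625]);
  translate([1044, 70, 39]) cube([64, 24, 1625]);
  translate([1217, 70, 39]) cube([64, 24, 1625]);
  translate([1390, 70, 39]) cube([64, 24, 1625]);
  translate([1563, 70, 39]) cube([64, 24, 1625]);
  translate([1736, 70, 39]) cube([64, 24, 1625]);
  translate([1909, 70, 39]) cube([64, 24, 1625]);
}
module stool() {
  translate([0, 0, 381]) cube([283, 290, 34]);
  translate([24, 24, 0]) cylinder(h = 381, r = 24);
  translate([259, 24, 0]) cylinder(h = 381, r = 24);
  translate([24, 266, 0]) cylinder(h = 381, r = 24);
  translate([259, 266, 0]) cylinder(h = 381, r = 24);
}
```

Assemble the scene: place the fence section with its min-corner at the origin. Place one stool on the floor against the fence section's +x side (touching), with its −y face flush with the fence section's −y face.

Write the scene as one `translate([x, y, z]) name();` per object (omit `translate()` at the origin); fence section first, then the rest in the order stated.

fence_section();
translate([2161, 0, 0]) stool();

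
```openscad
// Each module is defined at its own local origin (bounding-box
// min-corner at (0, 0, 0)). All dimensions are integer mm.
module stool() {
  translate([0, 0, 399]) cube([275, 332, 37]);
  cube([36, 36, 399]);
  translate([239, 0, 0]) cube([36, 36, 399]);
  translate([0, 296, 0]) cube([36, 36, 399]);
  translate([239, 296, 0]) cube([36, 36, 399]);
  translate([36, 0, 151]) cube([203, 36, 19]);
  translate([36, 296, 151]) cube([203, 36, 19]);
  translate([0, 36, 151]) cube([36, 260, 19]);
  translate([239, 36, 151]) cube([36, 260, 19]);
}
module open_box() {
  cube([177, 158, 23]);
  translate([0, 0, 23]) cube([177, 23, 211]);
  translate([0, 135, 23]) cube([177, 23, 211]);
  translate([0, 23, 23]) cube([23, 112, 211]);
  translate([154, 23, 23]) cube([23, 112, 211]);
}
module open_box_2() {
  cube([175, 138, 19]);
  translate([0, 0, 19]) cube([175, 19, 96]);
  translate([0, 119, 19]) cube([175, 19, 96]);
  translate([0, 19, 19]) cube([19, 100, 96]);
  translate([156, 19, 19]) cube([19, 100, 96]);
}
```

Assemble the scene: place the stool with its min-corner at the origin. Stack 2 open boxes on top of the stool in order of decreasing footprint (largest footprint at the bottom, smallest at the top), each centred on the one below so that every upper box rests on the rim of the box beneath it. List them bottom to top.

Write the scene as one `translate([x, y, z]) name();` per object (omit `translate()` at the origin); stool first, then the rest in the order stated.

stool();
translate([49, 87, 436]) open_box();
translate([50, 97, 670]) open_box_2();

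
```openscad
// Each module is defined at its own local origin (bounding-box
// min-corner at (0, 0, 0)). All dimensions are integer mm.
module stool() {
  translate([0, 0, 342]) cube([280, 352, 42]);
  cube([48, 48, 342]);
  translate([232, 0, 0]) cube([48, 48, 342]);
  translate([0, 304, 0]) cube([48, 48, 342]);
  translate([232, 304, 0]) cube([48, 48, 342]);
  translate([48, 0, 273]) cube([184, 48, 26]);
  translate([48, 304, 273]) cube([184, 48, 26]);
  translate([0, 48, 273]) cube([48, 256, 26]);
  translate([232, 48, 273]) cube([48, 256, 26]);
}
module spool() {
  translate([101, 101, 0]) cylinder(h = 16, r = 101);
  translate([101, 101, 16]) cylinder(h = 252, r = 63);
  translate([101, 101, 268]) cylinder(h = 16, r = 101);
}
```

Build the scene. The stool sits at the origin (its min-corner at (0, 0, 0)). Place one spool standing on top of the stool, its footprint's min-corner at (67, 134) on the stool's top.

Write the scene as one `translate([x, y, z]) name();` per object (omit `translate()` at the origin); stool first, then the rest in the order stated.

stool();
translate([67, 134, 384]) spool();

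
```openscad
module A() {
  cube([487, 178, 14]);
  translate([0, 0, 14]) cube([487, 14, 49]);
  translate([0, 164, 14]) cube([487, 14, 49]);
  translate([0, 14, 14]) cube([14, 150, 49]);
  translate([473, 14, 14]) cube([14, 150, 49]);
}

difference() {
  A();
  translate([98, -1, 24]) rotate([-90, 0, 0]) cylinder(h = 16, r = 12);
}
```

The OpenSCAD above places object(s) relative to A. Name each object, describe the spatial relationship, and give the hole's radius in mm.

The subtracted cylinder has r = 12 mm.

A is an open box. The open box has a circular hole through its front wall. The hole's radius is 12 mm.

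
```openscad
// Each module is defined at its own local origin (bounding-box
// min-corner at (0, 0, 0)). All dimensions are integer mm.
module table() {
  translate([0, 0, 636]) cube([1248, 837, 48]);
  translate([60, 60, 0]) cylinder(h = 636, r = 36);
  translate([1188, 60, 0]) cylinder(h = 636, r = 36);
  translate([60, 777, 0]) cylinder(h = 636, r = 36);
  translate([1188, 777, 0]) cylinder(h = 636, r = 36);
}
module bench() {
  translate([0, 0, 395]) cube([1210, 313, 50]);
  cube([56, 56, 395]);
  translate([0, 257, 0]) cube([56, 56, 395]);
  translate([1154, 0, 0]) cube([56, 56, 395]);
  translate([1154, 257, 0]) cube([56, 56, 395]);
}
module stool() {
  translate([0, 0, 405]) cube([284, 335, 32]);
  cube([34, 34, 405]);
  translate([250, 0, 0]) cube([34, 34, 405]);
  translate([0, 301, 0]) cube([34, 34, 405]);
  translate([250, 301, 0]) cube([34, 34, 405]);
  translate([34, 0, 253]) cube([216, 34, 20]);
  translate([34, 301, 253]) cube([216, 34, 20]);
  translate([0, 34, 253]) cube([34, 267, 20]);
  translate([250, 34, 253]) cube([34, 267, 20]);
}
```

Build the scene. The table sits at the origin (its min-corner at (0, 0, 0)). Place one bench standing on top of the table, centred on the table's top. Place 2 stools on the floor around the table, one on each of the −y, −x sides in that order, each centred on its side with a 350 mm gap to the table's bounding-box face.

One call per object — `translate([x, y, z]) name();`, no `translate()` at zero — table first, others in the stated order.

table();
translate([19, 262, 684]) bench();
translate([482, -685, 0]) stool();
translate([-634, 251, 0]) stool();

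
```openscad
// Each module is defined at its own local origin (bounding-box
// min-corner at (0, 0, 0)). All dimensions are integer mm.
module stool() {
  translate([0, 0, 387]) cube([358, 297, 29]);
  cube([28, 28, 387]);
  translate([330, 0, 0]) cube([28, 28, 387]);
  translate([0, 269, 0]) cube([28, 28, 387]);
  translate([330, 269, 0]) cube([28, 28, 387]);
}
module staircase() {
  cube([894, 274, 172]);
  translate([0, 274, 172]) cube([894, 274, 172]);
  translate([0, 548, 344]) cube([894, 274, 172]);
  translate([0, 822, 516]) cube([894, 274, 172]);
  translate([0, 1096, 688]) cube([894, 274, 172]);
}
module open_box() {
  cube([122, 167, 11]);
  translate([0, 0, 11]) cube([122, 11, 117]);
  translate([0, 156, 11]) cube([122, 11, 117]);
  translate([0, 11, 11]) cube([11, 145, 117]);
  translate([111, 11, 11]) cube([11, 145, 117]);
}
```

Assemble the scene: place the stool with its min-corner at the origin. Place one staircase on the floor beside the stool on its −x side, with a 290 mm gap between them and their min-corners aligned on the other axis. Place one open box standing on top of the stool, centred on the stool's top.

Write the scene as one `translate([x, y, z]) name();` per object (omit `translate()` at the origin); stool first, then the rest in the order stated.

stool();
translate([-1184, 0, 0]) staircase();
translate([118, 65, 416]) open_box();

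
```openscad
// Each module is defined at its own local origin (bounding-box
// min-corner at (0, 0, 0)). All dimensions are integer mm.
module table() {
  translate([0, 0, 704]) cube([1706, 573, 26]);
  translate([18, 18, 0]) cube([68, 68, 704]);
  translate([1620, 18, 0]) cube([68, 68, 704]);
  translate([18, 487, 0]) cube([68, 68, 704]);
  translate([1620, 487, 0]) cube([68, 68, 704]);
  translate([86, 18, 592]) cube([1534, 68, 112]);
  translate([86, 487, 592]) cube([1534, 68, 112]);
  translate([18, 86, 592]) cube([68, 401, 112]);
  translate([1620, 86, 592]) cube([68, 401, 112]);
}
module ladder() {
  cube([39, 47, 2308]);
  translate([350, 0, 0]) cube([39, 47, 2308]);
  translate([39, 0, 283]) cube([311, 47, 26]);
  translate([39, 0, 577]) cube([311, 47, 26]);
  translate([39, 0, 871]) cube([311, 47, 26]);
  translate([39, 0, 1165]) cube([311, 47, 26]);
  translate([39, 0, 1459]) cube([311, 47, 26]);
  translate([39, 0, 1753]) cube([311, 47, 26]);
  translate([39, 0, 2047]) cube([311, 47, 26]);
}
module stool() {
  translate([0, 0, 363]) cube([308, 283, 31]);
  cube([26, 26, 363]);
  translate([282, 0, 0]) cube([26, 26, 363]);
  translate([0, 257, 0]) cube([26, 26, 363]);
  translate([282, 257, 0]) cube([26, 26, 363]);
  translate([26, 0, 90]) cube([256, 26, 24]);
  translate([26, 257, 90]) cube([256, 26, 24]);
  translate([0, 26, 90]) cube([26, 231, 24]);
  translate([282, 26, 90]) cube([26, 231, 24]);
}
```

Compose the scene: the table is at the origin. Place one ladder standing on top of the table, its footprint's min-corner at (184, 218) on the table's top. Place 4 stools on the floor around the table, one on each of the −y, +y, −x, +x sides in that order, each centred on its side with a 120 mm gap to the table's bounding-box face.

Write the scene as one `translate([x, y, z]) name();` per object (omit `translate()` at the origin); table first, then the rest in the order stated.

table();
translate([184, 218, 730]) ladder();
translate([699, -403, 0]) stool();
translate([699, 693, 0]) stool();
translate([-428, 145, 0]) stool();
translate([1826, 145, 0]) stool();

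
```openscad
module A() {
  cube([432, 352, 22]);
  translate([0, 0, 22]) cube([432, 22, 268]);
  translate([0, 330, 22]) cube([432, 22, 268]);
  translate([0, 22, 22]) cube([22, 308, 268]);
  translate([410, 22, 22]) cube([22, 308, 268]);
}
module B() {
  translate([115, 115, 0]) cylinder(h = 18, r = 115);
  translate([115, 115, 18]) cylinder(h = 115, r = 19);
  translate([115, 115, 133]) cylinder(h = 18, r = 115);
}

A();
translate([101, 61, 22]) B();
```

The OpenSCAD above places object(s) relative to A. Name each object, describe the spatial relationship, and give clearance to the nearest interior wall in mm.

A is an open box. B is a spool. The spool sits inside the open box, centred. The clearance to the nearest interior wall is 39 mm.

Clearances: x = 79, y = 39; minimum 39 mm.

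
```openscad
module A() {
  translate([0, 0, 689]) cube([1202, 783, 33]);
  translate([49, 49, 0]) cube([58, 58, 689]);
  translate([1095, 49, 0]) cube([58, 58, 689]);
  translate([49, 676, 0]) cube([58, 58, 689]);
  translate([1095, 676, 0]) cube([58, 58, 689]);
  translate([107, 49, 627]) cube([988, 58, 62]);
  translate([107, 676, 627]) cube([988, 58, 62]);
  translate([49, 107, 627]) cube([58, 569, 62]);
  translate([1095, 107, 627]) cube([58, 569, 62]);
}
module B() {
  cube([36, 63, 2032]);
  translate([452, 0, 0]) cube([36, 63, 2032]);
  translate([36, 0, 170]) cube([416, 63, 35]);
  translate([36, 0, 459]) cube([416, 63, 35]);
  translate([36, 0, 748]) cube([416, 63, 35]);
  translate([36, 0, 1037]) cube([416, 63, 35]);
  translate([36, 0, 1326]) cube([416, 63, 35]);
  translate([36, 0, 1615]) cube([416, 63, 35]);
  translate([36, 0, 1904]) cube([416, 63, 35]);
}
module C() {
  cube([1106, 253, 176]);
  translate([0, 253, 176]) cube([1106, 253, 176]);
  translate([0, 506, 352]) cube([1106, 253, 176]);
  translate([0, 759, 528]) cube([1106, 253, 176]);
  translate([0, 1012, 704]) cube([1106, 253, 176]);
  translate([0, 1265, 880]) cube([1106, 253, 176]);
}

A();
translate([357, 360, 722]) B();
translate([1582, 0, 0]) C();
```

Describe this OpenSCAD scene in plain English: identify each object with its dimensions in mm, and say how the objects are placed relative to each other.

A is a table: top 1202 mm (x) × 783 mm (y), 33 mm thick, upper face at z = 722 mm, on four 58×58 mm square legs, each inset 49 mm from the nearest pair of top edges, running from z = 0 to the bottom of the top. Four apron rails, 58 mm thick and 62 mm tall, run between adjacent legs with their top edges flush with the underside of the top and their outer faces flush with the legs' outer faces.

B is a straight ladder. Two 36×63 mm vertical rails, 2032 mm tall, stand 488 mm apart (outside-to-outside) with their front faces coplanar on the −y side. 7 rungs, each 63 mm deep and 35 mm tall, span between the inner faces of the rails, front faces flush with the rails. The lowest rung's underside is at z = 170 mm and rungs are spaced 289 mm apart (underside to underside).

C is a run of 6 identical solid stair steps. Each tread is 1106×253 mm and each step block is 176 mm high. Step 1 rests on the floor; step k is offset from step 1 by (k−1)×253 mm in y and (k−1)×176 mm in z.

The ladder is on top of the table, centred. The staircase is on the floor beside the table on its +x side.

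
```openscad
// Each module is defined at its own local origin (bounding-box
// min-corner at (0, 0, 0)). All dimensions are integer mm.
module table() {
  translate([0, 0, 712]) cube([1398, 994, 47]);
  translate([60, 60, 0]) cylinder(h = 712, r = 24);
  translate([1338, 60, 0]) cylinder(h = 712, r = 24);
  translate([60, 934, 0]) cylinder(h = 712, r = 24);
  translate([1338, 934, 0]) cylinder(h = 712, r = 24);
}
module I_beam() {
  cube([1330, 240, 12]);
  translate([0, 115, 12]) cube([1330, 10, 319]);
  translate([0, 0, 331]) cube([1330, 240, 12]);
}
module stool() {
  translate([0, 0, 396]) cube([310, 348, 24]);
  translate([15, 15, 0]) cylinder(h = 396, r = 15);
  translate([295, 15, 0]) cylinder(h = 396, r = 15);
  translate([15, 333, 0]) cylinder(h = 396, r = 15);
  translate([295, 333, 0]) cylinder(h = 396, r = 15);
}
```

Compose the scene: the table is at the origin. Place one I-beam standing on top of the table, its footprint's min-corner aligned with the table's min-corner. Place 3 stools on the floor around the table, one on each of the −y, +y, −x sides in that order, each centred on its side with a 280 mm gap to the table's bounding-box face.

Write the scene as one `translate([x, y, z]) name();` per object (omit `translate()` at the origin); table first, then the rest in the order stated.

table();
translate([0, 0, 759]) I_beam();
translate([544, -628, 0]) stool();
translate([544, 1274, 0]) stool();
translate([-590, 323, 0]) stool();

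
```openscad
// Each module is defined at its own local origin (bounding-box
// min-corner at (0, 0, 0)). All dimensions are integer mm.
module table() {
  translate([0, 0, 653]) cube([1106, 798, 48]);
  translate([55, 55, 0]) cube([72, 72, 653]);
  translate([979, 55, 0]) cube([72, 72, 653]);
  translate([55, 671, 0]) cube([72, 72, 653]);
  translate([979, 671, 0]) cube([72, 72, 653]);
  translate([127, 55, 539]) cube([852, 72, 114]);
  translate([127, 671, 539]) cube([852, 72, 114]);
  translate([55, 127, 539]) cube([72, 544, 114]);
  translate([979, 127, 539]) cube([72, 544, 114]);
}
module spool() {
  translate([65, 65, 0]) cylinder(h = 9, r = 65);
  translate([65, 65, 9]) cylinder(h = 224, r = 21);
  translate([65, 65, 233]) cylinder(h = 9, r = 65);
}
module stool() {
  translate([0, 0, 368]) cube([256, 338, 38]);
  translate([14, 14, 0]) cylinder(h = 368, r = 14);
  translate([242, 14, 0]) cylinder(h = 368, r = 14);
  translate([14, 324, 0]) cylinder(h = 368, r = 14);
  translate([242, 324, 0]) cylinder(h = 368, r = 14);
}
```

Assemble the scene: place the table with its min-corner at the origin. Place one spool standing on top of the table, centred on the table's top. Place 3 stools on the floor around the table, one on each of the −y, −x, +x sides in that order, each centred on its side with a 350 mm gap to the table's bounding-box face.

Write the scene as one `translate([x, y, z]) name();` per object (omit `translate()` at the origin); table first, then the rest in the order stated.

table();
translate([488, 334, 701]) spool();
translate([425, -688, 0]) stool();
translate([-606, 230, 0]) stool();
translate([1456, 230, 0]) stool();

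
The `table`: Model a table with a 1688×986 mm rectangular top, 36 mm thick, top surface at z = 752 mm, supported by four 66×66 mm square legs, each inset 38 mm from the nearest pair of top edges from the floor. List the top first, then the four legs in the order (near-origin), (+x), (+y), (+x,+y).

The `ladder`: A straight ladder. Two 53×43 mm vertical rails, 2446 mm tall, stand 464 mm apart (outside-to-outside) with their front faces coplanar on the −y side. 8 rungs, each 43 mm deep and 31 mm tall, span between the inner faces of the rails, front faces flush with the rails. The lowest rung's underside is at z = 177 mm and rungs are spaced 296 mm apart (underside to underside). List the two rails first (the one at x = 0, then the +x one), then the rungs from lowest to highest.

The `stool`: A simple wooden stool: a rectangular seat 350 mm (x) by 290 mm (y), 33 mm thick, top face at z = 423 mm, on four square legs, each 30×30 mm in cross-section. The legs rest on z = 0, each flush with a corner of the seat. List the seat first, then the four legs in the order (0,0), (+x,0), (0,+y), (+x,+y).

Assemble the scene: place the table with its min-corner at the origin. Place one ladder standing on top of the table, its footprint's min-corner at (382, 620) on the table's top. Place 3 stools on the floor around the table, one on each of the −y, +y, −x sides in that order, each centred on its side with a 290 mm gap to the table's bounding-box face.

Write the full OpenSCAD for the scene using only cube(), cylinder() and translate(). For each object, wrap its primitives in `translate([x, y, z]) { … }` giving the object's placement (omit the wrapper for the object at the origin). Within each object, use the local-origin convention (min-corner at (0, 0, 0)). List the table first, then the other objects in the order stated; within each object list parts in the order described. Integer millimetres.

translate([0, 0, 716]) cube([1688, 986, 36]);
translate([38, 38, 0]) cube([66, 66, 716]);
translate([1584, 38, 0]) cube([66, 66, 716]);
translate([38, 882, 0]) cube([66, 66, 716]);
translate([1584, 882, 0]) cube([66, 66, 716]);
translate([382, 620, 752]) {
  cube([53, 43, 2446]);
  translate([411, 0, 0]) cube([53, 43, 2446]);
  translate([53, 0, 177]) cube([358, 43, 31]);
  translate([53, 0, 473]) cube([358, 43, 31]);
  translate([53, 0, 769]) cube([358, 43, 31]);
  translate([53, 0, 1065]) cube([358, 43, 31]);
  translate([53, 0, 1361]) cube([358, 43, 31]);
  translate([53, 0, 1657]) cube([358, 43, 31]);
  translate([53, 0, 1953]) cube([358, 43, 31]);
  translate([53, 0, 2249]) cube([358, 43, 31]);
}
translate([669, -580, 0]) {
  translate([0, 0, 390]) cube([350, 290, 33]);
  cube([30, 30, 390]);
  translate([320, 0, 0]) cube([30, 30, 390]);
  translate([0, 260, 0]) cube([30, 30, 390]);
  translate([320, 260, 0]) cube([30, 30, 390]);
}
translate([669, 1276, 0]) {
  translate([0, 0, 390]) cube([350, 290, 33]);
  cube([30, 30, 390]);
  translate([320, 0, 0]) cube([30, 30, 390]);
  translate([0, 260, 0]) cube([30, 30, 390]);
  translate([320, 260, 0]) cube([30, 30, 390]);
}
translate([-640, 348, 0]) {
  translate([0, 0, 390]) cube([350, 290, 33]);
  cube([30, 30, 390]);
  translate([320, 0, 0]) cube([30, 30, 390]);
  translate([0, 260, 0]) cube([30, 30, 390]);
  translate([320, 260, 0]) cube([30, 30, 390]);
}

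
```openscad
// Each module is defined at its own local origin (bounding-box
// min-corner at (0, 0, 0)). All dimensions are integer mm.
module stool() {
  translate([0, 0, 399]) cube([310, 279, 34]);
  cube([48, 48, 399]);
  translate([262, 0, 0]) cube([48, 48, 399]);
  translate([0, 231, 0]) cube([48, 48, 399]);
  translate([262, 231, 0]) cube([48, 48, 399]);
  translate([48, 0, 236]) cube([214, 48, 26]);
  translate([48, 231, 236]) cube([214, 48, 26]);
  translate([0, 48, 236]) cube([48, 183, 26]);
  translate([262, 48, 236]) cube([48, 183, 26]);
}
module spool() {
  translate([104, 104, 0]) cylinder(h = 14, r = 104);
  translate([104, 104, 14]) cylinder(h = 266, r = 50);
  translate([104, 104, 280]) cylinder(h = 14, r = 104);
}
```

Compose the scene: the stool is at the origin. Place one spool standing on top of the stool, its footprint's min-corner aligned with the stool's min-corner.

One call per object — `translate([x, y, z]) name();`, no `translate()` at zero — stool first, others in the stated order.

stool();
translate([0, 0, 433]) spool();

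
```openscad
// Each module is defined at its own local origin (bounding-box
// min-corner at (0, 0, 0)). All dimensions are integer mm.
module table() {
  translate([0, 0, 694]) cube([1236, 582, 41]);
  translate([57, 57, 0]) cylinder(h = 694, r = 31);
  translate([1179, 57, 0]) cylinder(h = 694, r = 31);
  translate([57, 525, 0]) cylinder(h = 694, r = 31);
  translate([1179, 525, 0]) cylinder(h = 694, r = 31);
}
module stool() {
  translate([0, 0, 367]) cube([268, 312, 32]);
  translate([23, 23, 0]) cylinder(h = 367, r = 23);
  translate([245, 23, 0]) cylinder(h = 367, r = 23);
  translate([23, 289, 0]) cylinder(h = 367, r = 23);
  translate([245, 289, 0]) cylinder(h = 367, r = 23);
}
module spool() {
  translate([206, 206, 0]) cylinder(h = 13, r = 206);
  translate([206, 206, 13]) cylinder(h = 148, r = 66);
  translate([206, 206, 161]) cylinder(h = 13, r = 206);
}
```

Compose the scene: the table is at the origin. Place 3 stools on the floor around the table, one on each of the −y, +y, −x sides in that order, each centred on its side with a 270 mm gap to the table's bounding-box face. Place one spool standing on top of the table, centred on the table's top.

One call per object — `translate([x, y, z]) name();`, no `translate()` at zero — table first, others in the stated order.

table();
translate([484, -582, 0]) stool();
translate([484, 852, 0]) stool();
translate([-538, 135, 0]) stool();
translate([412, 85, 735]) spool();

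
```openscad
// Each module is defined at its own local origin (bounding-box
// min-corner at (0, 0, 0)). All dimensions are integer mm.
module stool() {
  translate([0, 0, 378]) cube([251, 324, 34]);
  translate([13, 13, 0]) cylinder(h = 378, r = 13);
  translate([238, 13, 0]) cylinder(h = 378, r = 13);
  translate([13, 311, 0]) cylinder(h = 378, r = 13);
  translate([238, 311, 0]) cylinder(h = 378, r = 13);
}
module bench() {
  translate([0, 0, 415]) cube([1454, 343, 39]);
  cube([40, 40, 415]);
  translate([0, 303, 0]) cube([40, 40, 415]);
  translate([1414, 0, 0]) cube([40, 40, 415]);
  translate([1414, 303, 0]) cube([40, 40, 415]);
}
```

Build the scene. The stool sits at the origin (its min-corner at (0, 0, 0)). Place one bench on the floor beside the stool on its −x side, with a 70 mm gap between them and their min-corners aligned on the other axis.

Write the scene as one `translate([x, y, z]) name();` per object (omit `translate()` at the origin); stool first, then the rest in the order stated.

stool();
translate([-1524, 0, 0]) bench();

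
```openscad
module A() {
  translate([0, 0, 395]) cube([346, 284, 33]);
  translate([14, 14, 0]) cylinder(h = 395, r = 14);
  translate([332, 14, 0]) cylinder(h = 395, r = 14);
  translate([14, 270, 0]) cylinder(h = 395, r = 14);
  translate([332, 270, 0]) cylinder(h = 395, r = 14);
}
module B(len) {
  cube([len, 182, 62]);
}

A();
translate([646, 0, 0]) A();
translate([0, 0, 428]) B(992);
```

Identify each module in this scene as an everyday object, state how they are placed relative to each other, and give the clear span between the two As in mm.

A is a stool. B is a beam. A beam spans the tops of two stools. The clear span between the two stools is 300 mm.

Second stool starts at x = 646; first ends at x = 346; clear span = 646 − 346 = 300 mm.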